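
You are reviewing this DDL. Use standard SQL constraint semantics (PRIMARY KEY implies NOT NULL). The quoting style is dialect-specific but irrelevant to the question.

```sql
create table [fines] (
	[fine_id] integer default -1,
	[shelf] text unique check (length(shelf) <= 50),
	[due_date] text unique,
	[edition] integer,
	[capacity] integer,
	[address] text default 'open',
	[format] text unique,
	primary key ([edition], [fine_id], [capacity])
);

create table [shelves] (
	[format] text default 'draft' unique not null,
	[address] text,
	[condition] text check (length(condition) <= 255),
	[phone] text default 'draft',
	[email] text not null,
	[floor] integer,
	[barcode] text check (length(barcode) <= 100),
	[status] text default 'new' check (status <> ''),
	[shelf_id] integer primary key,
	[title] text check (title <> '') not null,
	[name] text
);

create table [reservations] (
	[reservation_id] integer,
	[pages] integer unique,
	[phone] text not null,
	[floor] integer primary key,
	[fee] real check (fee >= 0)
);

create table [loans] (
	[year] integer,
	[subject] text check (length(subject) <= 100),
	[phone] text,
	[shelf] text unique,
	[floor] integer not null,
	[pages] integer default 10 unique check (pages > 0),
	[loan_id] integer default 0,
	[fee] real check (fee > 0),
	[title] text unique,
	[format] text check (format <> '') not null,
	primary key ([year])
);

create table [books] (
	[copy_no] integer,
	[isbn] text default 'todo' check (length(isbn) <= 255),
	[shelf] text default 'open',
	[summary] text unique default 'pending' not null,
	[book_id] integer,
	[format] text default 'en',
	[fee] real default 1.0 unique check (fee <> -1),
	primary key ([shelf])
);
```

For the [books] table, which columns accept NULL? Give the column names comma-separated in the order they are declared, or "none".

- copy_no: no NOT NULL constraint applies → nullable.
- isbn: CHECK does not forbid NULL (a CHECK constraint passes when its expression is NULL) → nullable.
- shelf: part of the PRIMARY KEY, which implies NOT NULL → not nullable.
- summary: declared NOT NULL → not nullable.
- book_id: no NOT NULL constraint applies → nullable.
- format: DEFAULT only fills an omitted column; an explicit NULL is still allowed → nullable.
- fee: CHECK does not forbid NULL (a CHECK constraint passes when its expression is NULL) → nullable.

copy_no, isbn, book_id, format, fee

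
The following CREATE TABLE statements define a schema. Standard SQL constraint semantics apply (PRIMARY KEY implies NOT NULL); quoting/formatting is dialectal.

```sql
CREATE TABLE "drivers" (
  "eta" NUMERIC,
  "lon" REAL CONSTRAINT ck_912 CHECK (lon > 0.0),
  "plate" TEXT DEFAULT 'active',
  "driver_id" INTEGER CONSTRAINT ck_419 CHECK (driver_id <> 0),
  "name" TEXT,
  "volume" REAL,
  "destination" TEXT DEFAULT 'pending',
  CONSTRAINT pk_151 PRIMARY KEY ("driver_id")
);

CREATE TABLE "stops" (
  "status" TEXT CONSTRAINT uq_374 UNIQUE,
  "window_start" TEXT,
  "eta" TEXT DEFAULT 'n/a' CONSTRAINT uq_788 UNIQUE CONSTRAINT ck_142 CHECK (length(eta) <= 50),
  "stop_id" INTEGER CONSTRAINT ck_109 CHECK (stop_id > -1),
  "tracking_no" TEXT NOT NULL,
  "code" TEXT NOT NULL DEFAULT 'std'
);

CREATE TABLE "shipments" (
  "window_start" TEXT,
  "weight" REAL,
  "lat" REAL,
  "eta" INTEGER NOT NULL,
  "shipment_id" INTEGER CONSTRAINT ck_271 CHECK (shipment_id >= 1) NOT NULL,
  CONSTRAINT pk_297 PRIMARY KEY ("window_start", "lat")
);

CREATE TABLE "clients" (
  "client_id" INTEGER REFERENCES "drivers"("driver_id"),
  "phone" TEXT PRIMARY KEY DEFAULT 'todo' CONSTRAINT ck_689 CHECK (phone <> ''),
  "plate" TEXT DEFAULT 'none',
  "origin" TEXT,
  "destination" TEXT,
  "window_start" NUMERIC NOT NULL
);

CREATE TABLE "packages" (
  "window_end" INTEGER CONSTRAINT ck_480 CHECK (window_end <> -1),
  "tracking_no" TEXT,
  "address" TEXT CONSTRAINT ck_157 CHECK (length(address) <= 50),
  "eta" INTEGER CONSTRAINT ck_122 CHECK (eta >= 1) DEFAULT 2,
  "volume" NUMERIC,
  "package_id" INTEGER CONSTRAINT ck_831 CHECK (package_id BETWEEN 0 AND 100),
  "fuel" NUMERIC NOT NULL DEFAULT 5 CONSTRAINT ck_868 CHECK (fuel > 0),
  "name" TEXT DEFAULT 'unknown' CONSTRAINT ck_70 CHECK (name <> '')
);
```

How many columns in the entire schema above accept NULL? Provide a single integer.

22

drivers: 6 nullable (eta, lon, plate, name, volume, destination — PK (driver_id) and explicit NOT NULL columns excluded).
stops: 4 nullable (status, window_start, eta, stop_id — PK none and explicit NOT NULL columns excluded).
shipments: 1 nullable (weight — PK (window_start, lat) and explicit NOT NULL columns excluded).
clients: 4 nullable (client_id, plate, origin, destination — PK (phone) and explicit NOT NULL columns excluded).
packages: 7 nullable (window_end, tracking_no, address, eta, volume, package_id, name — PK none and explicit NOT NULL columns excluded).
Total: 6 + 4 + 1 + 4 + 7 = 22.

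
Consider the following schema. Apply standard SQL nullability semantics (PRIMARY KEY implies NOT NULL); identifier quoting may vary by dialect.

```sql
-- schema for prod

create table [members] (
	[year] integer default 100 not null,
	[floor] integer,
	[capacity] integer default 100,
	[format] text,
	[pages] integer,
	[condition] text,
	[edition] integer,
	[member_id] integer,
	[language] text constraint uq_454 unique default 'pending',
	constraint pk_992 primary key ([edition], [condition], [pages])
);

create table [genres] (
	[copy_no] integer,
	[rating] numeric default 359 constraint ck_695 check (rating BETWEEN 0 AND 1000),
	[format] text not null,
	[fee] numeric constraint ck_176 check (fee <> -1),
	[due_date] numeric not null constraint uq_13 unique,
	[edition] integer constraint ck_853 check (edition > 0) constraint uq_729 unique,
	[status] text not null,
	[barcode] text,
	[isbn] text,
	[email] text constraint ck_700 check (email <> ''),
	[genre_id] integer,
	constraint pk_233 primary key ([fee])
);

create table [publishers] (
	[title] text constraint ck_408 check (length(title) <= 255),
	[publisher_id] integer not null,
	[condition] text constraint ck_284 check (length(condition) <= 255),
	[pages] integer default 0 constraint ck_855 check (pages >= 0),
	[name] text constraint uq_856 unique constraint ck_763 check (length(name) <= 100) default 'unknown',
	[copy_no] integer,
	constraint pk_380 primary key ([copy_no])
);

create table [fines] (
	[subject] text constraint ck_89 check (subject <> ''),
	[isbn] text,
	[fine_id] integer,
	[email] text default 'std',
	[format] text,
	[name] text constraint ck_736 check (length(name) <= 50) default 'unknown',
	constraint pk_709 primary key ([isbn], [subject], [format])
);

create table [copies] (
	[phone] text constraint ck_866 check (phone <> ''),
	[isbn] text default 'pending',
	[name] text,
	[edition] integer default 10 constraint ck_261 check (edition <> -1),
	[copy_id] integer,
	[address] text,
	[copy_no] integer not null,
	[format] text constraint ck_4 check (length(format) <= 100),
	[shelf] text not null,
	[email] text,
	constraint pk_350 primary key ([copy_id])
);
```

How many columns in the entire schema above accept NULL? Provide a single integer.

members: 5 nullable (floor, capacity, format, member_id, language — PK (edition, condition, pages) and explicit NOT NULL columns excluded).
genres: 7 nullable (copy_no, rating, edition, barcode, isbn, email, genre_id — PK (fee) and explicit NOT NULL columns excluded).
publishers: 4 nullable (title, condition, pages, name — PK (copy_no) and explicit NOT NULL columns excluded).
fines: 3 nullable (fine_id, email, name — PK (isbn, subject, format) and explicit NOT NULL columns excluded).
copies: 7 nullable (phone, isbn, name, edition, address, format, email — PK (copy_id) and explicit NOT NULL columns excluded).
Total: 5 + 7 + 4 + 3 + 7 = 26.

26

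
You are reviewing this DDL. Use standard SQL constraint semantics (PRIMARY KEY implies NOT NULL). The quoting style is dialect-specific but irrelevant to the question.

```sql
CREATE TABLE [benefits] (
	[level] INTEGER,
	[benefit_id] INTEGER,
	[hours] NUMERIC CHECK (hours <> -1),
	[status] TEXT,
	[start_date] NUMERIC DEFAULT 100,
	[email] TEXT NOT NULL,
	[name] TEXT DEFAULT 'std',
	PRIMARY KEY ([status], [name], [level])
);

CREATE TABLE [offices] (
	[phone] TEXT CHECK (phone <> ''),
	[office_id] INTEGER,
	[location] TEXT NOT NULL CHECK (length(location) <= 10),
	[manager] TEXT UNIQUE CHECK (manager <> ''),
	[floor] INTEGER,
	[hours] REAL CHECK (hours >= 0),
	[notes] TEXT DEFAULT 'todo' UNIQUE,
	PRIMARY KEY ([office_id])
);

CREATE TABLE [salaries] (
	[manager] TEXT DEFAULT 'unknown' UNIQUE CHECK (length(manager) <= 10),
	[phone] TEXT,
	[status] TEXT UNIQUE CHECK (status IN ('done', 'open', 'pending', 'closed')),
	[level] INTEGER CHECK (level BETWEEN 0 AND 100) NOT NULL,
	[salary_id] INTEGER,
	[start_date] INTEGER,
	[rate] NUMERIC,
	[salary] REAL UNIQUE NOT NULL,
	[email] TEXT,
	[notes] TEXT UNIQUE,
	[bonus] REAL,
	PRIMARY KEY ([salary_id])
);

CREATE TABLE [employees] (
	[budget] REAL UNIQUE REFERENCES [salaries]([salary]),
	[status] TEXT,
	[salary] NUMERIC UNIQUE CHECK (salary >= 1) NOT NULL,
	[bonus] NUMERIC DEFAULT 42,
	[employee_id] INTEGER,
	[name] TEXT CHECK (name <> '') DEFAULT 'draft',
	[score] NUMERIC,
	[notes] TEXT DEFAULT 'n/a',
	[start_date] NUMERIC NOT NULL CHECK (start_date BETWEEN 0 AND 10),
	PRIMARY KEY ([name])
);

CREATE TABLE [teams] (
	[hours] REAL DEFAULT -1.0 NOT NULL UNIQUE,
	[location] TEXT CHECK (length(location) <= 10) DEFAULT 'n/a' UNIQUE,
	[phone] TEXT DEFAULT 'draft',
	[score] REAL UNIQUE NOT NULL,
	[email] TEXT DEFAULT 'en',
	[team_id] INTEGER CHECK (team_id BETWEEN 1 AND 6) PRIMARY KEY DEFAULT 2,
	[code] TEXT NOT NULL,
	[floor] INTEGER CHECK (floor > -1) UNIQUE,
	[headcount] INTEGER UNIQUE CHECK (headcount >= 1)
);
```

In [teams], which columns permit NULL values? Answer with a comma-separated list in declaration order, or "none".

- hours: declared NOT NULL → not nullable.
- location: CHECK does not forbid NULL (a CHECK constraint passes when its expression is NULL) → nullable.
- phone: DEFAULT only fills an omitted column; an explicit NULL is still allowed → nullable.
- score: declared NOT NULL → not nullable.
- email: DEFAULT only fills an omitted column; an explicit NULL is still allowed → nullable.
- team_id: part of the PRIMARY KEY, which implies NOT NULL → not nullable.
- code: declared NOT NULL → not nullable.
- floor: CHECK does not forbid NULL (a CHECK constraint passes when its expression is NULL) → nullable.
- headcount: CHECK does not forbid NULL (a CHECK constraint passes when its expression is NULL) → nullable.

location, phone, email, floor, headcount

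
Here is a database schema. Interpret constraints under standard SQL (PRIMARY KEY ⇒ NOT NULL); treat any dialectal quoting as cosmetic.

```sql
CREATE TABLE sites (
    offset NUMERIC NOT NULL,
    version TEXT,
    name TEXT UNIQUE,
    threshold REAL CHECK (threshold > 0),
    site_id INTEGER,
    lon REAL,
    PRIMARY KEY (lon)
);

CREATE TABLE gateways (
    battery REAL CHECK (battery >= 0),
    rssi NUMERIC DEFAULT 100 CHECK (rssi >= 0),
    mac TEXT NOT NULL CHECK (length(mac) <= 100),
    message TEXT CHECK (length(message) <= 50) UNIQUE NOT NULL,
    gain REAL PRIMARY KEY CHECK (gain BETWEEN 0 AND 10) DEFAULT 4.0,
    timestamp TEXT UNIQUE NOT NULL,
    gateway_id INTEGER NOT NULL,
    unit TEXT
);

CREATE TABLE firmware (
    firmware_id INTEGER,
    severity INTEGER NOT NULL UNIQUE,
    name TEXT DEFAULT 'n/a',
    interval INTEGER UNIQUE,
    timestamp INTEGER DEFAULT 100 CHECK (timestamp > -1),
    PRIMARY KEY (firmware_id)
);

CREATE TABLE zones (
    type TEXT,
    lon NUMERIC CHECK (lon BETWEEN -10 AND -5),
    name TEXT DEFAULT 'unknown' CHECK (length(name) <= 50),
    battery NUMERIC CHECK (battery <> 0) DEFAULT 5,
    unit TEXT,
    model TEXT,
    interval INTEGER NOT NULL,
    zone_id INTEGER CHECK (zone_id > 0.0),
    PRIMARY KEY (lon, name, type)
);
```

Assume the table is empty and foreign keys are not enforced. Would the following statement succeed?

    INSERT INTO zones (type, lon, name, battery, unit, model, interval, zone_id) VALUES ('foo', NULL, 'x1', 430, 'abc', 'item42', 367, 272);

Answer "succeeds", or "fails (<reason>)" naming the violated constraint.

lon is explicitly set to NULL, but lon is part of the PRIMARY KEY (implied NOT NULL).

fails (NOT NULL on lon)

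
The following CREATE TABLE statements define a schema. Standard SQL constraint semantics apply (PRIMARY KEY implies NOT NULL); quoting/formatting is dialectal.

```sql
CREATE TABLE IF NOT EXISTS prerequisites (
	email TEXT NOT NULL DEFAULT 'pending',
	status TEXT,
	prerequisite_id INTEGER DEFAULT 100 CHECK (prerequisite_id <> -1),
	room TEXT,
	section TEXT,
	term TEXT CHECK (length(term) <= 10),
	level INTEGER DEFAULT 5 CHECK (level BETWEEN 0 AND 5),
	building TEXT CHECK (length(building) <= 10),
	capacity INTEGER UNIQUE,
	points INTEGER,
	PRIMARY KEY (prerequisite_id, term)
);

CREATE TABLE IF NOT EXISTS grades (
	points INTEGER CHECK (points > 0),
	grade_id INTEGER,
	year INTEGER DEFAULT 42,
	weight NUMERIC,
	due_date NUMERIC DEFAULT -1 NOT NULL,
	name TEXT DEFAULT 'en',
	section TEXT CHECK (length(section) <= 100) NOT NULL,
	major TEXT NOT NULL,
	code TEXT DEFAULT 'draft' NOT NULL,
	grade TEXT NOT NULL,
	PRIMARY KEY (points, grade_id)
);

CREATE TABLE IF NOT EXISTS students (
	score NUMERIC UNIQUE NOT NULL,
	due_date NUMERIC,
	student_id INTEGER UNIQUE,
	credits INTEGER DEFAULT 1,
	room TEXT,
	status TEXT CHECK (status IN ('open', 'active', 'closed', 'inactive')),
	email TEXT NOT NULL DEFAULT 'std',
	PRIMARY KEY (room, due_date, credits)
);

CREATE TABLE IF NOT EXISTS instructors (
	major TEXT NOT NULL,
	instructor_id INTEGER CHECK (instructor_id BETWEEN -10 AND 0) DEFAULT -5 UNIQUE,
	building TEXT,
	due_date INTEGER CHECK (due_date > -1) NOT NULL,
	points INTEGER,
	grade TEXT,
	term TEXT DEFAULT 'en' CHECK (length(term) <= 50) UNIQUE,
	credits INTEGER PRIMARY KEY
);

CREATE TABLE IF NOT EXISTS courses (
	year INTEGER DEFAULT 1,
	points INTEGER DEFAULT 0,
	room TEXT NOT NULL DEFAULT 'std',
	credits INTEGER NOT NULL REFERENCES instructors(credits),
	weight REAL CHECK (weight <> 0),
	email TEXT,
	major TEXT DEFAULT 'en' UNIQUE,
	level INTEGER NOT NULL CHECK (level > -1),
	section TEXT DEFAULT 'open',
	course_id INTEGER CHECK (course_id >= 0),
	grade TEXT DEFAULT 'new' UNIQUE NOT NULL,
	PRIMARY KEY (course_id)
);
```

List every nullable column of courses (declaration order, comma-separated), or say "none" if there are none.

year, points, weight, email, major, section

- year: DEFAULT only fills an omitted column; an explicit NULL is still allowed → nullable.
- points: DEFAULT only fills an omitted column; an explicit NULL is still allowed → nullable.
- room: declared NOT NULL → not nullable.
- credits: declared NOT NULL → not nullable.
- weight: CHECK does not forbid NULL (a CHECK constraint passes when its expression is NULL) → nullable.
- email: no NOT NULL constraint applies → nullable.
- major: UNIQUE does not imply NOT NULL → nullable.
- level: declared NOT NULL → not nullable.
- section: DEFAULT only fills an omitted column; an explicit NULL is still allowed → nullable.
- course_id: part of the PRIMARY KEY, which implies NOT NULL → not nullable.
- grade: declared NOT NULL → not nullable.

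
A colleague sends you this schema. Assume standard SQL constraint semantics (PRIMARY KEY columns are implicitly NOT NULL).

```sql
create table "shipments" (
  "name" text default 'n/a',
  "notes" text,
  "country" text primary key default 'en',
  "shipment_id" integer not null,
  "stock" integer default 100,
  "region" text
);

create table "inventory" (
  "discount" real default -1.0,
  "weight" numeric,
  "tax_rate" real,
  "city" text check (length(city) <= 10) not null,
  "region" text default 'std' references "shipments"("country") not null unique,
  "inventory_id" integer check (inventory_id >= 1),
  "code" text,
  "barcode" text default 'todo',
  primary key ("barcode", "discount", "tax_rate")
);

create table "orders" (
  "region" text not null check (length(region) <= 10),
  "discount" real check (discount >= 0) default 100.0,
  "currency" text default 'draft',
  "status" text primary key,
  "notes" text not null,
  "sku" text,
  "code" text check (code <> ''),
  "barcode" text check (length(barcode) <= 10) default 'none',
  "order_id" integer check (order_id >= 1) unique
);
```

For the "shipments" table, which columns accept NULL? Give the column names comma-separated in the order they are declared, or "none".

- name: DEFAULT only fills an omitted column; an explicit NULL is still allowed → nullable.
- notes: no NOT NULL constraint applies → nullable.
- country: part of the PRIMARY KEY, which implies NOT NULL → not nullable.
- shipment_id: declared NOT NULL → not nullable.
- stock: DEFAULT only fills an omitted column; an explicit NULL is still allowed → nullable.
- region: no NOT NULL constraint applies → nullable.

name, notes, stock, region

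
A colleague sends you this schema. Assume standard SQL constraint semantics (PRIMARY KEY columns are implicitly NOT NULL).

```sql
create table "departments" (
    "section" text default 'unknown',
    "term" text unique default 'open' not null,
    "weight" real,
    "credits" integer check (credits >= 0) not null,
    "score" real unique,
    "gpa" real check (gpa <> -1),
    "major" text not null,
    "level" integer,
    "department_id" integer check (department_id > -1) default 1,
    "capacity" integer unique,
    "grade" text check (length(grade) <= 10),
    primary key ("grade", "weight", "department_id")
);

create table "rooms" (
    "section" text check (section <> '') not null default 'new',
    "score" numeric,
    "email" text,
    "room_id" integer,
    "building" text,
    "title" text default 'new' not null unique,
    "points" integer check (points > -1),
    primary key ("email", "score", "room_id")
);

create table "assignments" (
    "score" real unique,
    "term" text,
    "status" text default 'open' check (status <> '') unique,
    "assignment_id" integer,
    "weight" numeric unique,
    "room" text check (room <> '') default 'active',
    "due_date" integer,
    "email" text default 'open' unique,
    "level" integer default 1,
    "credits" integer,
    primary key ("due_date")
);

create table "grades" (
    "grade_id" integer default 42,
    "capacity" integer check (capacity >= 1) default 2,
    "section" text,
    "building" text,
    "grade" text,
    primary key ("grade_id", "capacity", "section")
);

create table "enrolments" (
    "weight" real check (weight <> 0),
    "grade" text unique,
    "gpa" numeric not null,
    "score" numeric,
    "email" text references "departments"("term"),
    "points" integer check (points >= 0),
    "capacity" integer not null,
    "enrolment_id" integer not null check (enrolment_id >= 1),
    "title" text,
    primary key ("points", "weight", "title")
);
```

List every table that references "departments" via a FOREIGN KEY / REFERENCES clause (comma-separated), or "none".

enrolments

- enrolments.email references departments(term).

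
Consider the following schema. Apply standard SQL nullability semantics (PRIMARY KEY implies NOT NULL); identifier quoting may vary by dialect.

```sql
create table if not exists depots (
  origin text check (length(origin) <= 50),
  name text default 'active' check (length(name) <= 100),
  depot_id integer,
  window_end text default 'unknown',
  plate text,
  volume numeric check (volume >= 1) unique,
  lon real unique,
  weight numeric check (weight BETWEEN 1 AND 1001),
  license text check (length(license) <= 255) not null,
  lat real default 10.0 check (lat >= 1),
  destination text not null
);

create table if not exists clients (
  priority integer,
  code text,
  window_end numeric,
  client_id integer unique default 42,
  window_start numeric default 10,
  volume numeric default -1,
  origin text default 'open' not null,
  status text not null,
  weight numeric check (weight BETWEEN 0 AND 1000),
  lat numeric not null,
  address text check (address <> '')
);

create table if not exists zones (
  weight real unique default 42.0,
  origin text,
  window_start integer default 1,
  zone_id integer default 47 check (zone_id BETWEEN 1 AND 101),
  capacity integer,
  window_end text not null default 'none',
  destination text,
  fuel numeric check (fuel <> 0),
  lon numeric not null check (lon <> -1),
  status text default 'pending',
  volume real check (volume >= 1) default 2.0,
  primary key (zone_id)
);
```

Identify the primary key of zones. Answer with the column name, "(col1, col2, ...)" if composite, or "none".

zone_id

zone_id is declared PRIMARY KEY as a table-level PRIMARY KEY clause.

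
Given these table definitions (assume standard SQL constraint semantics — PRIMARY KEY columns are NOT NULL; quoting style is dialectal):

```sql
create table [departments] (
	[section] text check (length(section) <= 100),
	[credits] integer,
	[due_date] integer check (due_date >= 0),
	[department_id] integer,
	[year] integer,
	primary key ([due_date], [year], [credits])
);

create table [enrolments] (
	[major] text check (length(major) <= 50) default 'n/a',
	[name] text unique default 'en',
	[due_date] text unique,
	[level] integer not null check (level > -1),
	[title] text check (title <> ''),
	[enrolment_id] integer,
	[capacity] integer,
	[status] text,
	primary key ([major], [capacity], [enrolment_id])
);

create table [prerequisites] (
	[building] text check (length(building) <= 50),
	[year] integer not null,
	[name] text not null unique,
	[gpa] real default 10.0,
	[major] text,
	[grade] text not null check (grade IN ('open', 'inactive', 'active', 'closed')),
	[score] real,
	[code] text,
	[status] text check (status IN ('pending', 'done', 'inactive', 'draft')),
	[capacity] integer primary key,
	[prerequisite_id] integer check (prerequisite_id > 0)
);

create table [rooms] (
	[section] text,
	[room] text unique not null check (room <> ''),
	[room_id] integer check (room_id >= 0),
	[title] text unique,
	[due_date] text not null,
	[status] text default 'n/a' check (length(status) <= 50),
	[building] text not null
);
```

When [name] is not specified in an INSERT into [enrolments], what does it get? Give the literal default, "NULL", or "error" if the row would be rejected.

'en'

name has an explicit DEFAULT 'en'.
When the column is omitted from an INSERT, that default is used.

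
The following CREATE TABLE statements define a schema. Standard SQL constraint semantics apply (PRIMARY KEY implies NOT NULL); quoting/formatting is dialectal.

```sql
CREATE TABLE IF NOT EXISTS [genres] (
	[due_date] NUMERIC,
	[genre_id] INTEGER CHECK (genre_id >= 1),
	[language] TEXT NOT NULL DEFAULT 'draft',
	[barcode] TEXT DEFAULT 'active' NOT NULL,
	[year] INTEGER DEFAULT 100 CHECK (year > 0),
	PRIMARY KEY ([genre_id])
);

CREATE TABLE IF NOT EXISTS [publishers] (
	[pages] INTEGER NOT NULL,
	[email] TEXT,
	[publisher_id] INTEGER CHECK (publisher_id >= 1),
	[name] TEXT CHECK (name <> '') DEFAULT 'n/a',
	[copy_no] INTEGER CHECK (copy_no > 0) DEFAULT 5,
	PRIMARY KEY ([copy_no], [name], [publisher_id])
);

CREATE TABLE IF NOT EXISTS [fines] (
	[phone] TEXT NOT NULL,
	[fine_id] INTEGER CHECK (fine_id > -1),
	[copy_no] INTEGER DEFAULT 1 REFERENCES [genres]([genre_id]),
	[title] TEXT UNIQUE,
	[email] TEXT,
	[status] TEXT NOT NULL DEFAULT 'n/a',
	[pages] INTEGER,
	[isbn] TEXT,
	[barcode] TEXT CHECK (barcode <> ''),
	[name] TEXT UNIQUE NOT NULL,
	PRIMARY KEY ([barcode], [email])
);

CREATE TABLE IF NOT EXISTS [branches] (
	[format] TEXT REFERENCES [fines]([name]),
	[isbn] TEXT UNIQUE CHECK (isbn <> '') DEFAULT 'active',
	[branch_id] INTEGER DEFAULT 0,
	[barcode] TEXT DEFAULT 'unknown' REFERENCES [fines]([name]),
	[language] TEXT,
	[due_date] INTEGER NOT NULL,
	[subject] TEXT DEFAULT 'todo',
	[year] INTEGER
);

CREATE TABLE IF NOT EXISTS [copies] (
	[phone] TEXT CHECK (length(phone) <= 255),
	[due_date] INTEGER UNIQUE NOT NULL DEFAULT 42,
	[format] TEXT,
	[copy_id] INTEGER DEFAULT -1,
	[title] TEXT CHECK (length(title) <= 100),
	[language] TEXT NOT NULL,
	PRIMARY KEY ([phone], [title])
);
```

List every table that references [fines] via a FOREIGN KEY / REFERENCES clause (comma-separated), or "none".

branches

- branches.format references fines(name).
- branches.barcode references fines(name).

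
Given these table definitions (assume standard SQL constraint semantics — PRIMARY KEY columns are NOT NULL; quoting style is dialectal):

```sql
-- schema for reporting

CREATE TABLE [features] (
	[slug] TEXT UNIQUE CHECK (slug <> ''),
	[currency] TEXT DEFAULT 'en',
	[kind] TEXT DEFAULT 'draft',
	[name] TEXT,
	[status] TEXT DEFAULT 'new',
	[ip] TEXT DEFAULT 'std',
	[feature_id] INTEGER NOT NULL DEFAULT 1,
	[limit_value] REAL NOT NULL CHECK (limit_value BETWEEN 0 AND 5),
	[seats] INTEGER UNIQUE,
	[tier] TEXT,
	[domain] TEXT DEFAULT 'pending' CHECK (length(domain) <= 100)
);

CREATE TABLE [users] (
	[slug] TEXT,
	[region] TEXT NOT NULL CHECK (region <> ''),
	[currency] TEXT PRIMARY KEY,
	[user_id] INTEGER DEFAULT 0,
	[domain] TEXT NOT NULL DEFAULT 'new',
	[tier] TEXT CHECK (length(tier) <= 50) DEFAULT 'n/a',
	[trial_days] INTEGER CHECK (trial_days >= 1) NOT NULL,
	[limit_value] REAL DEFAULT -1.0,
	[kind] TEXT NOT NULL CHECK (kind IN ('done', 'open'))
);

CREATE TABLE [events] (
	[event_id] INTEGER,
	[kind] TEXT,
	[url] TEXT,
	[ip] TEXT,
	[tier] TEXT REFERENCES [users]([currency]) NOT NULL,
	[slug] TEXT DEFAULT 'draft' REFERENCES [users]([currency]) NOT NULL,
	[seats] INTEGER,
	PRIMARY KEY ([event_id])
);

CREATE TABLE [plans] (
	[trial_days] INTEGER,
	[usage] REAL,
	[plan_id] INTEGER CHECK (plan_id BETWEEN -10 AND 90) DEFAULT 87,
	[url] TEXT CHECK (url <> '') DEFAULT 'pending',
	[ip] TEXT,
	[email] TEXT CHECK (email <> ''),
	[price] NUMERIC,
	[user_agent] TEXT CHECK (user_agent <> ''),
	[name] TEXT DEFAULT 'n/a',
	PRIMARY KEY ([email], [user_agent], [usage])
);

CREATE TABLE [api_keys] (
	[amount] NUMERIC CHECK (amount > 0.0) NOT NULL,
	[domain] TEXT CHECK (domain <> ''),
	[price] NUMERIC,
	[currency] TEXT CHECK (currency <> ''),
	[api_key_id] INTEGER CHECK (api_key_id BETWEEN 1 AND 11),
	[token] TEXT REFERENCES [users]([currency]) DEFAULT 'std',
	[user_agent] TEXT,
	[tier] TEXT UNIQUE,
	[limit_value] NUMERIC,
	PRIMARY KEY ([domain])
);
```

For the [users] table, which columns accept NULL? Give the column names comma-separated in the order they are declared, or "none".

- slug: no NOT NULL constraint applies → nullable.
- region: declared NOT NULL → not nullable.
- currency: part of the PRIMARY KEY, which implies NOT NULL → not nullable.
- user_id: DEFAULT only fills an omitted column; an explicit NULL is still allowed → nullable.
- domain: declared NOT NULL → not nullable.
- tier: CHECK does not forbid NULL (a CHECK constraint passes when its expression is NULL) → nullable.
- trial_days: declared NOT NULL → not nullable.
- limit_value: DEFAULT only fills an omitted column; an explicit NULL is still allowed → nullable.
- kind: declared NOT NULL → not nullable.

slug, user_id, tier, limit_value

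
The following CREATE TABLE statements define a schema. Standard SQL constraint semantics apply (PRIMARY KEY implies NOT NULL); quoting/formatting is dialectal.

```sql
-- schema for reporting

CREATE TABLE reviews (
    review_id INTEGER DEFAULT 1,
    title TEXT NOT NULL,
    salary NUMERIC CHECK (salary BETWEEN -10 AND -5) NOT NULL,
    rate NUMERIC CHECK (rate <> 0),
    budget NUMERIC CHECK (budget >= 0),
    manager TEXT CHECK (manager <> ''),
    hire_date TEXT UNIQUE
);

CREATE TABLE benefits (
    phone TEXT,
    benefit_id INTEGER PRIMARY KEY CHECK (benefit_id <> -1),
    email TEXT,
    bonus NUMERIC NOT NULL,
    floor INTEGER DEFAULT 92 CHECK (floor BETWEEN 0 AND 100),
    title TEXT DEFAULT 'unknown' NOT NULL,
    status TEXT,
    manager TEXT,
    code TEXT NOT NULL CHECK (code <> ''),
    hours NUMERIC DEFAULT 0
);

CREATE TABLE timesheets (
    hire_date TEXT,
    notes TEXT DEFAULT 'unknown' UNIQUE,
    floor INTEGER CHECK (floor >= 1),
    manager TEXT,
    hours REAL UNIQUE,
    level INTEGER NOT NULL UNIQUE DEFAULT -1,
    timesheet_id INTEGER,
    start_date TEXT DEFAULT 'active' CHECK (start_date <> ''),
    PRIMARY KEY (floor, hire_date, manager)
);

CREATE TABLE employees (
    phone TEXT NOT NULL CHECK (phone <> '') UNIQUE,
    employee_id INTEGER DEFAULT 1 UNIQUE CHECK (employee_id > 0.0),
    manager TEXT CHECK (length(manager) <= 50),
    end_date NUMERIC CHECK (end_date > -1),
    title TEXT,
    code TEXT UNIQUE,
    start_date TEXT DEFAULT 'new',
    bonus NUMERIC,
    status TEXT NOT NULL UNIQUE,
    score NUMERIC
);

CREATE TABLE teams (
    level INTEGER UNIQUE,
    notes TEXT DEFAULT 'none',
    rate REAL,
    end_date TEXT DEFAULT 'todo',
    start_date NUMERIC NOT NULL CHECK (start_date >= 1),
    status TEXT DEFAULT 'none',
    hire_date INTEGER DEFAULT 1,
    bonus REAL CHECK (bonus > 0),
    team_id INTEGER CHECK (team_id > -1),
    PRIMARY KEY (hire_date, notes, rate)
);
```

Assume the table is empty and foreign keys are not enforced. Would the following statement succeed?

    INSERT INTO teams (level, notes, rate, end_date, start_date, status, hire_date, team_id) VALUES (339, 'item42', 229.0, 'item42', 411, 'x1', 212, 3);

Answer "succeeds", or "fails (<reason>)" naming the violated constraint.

NOT NULL columns: hire_date is supplied; notes is supplied; rate is supplied; start_date is supplied.
CHECK constraints: 411 satisfies (start_date >= 1); 3 satisfies (team_id > -1).
No constraint is violated.

succeeds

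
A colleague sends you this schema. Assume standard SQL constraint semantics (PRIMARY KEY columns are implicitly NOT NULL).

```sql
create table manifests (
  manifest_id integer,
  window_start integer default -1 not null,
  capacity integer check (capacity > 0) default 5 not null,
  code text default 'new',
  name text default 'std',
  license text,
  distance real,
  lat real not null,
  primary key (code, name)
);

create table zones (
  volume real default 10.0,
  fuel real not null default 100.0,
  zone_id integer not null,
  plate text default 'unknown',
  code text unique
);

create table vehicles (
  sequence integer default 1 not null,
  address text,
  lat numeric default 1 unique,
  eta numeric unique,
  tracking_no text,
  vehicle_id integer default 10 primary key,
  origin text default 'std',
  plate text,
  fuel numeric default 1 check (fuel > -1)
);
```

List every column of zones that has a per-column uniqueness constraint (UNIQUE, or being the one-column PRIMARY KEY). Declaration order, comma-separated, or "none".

- volume: no UNIQUE or single-column PK constraint.
- fuel: no UNIQUE or single-column PK constraint.
- zone_id: no UNIQUE or single-column PK constraint.
- plate: no UNIQUE or single-column PK constraint.
- code: declared UNIQUE → unique.

code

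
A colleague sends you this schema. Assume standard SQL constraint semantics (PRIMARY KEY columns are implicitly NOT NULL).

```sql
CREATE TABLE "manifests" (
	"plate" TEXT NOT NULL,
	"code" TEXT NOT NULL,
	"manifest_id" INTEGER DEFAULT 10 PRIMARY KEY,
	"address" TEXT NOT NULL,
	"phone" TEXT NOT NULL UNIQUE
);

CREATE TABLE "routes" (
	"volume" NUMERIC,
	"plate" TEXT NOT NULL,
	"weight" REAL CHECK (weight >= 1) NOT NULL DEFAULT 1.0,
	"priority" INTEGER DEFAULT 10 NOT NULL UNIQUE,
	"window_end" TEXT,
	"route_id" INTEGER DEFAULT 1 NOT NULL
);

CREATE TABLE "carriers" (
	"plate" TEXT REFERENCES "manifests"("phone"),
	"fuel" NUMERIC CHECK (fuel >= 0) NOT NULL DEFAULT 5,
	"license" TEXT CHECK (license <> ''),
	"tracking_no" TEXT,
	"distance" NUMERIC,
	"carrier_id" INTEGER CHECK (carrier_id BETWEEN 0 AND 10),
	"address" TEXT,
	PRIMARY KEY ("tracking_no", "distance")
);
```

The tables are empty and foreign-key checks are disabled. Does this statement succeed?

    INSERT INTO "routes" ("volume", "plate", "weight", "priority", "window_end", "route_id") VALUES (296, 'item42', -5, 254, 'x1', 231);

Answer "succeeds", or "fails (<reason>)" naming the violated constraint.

The value -5 for weight violates CHECK (weight >= 1).

fails (CHECK on weight)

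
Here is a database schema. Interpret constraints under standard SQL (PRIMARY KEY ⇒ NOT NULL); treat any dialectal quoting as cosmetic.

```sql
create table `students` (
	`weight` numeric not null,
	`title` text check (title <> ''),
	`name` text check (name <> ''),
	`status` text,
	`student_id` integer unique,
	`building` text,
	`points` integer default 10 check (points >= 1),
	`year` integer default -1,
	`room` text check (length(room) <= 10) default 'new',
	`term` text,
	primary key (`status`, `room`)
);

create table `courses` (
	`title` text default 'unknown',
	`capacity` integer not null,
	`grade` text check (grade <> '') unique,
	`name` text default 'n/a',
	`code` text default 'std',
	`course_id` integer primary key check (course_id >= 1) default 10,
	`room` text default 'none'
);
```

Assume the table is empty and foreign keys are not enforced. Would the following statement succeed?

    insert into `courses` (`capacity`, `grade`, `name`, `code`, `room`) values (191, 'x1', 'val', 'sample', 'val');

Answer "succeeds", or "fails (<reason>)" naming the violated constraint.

succeeds

NOT NULL columns: capacity is supplied; course_id defaults to 10.
CHECK constraints: 'x1' satisfies (grade <> '').
No constraint is violated.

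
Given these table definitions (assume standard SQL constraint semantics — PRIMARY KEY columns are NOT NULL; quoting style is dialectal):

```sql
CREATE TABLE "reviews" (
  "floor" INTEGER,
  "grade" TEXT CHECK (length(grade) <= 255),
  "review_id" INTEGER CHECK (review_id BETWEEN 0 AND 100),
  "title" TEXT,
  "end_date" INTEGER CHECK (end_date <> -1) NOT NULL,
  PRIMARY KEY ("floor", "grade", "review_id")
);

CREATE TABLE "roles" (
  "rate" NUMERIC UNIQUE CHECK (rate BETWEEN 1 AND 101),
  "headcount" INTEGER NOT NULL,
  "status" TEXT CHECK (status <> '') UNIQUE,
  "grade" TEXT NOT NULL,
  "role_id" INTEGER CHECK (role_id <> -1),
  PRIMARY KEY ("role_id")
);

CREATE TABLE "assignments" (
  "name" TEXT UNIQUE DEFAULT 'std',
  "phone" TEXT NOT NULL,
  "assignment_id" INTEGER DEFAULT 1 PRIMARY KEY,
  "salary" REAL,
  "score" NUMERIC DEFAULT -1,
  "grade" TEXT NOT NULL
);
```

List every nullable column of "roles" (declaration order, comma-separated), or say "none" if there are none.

rate, status

- rate: CHECK does not forbid NULL (a CHECK constraint passes when its expression is NULL) → nullable.
- headcount: declared NOT NULL → not nullable.
- status: CHECK does not forbid NULL (a CHECK constraint passes when its expression is NULL) → nullable.
- grade: declared NOT NULL → not nullable.
- role_id: part of the PRIMARY KEY, which implies NOT NULL → not nullable.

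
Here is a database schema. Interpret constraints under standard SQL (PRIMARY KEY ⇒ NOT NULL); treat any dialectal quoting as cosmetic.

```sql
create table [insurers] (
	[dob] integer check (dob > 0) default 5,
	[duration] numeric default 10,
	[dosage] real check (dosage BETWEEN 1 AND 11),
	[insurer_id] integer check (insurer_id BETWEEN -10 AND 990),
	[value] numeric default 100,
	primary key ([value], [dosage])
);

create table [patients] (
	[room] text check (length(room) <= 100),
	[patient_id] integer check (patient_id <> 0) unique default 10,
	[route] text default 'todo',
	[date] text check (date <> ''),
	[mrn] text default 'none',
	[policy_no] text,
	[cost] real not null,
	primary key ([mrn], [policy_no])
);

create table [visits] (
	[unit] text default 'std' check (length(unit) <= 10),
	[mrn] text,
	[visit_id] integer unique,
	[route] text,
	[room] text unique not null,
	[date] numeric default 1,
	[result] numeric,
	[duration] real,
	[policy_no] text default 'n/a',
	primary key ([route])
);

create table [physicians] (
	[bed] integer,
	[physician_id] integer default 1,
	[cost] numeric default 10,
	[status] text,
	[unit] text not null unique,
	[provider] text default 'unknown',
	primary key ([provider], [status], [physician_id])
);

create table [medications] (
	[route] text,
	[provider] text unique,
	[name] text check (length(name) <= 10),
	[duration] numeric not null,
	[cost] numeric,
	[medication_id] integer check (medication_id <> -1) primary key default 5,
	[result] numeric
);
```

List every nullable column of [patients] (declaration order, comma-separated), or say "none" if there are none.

room, patient_id, route, date

- room: CHECK does not forbid NULL (a CHECK constraint passes when its expression is NULL) → nullable.
- patient_id: CHECK does not forbid NULL (a CHECK constraint passes when its expression is NULL) → nullable.
- route: DEFAULT only fills an omitted column; an explicit NULL is still allowed → nullable.
- date: CHECK does not forbid NULL (a CHECK constraint passes when its expression is NULL) → nullable.
- mrn: part of the PRIMARY KEY, which implies NOT NULL → not nullable.
- policy_no: part of the PRIMARY KEY, which implies NOT NULL → not nullable.
- cost: declared NOT NULL → not nullable.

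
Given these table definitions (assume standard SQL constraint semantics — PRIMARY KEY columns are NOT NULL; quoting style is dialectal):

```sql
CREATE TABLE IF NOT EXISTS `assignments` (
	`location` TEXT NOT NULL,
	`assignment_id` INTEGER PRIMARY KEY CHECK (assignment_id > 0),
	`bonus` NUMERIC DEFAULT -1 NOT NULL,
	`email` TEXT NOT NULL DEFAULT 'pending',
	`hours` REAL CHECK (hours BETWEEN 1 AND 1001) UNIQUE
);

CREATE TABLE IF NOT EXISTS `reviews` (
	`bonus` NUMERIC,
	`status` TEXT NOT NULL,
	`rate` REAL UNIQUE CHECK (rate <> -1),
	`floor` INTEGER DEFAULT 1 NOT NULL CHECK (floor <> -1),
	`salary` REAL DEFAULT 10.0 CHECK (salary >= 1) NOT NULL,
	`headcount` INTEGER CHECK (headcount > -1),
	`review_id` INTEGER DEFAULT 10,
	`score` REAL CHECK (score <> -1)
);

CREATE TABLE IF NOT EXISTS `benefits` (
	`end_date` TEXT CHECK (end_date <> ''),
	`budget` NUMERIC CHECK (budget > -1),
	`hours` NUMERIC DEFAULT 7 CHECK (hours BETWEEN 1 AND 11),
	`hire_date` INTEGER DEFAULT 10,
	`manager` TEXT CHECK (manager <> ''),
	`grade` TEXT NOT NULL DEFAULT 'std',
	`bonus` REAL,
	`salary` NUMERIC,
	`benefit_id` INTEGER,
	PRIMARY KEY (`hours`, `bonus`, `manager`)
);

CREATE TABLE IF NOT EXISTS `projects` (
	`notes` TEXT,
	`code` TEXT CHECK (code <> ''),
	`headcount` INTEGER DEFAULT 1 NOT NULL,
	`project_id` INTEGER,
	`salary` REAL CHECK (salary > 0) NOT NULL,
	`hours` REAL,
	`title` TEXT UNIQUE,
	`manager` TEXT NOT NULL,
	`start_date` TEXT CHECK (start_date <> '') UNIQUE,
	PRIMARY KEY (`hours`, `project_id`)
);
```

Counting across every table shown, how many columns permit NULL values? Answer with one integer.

15

assignments: 1 nullable (hours — PK (assignment_id) and explicit NOT NULL columns excluded).
reviews: 5 nullable (bonus, rate, headcount, review_id, score — PK none and explicit NOT NULL columns excluded).
benefits: 5 nullable (end_date, budget, hire_date, salary, benefit_id — PK (hours, bonus, manager) and explicit NOT NULL columns excluded).
projects: 4 nullable (notes, code, title, start_date — PK (hours, project_id) and explicit NOT NULL columns excluded).
Total: 1 + 5 + 5 + 4 = 15.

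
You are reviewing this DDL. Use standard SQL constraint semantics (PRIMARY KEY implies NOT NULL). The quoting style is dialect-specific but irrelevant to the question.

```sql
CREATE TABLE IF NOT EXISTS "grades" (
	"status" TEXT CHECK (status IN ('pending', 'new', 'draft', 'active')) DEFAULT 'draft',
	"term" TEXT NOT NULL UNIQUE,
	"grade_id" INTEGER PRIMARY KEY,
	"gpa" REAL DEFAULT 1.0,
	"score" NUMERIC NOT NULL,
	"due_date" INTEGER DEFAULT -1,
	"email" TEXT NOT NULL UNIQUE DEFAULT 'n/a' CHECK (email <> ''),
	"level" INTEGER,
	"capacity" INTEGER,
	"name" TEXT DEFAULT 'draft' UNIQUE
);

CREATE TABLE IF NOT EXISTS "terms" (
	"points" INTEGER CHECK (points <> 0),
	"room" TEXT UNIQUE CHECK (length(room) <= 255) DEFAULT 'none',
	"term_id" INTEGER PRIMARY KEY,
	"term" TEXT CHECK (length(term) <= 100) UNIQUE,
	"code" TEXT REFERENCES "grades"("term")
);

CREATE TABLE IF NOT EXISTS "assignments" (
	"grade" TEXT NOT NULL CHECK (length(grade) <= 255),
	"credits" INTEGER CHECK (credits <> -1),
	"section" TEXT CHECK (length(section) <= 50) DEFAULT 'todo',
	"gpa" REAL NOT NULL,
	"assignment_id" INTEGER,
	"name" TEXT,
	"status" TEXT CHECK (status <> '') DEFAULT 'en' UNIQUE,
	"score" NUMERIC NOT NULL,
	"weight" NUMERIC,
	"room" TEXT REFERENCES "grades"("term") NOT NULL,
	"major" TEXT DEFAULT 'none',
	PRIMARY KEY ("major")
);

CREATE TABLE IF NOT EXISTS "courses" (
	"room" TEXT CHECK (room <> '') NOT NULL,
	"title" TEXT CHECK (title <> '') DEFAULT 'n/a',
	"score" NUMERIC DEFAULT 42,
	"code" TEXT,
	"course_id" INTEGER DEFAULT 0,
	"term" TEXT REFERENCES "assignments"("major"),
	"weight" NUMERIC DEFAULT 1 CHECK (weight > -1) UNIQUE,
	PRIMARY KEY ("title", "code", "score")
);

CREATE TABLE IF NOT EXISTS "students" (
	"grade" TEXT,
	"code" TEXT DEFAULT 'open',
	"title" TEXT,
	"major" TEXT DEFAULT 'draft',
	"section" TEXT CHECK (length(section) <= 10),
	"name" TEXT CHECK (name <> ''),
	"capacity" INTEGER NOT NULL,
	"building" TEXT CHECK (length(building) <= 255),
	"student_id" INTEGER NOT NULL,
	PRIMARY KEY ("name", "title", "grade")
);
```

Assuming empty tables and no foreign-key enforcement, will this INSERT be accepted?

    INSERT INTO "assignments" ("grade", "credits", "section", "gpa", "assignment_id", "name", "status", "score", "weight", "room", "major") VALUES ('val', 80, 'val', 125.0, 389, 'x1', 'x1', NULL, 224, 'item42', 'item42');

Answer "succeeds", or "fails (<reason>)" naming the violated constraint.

fails (NOT NULL on score)

score is explicitly set to NULL, but score is declared NOT NULL.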